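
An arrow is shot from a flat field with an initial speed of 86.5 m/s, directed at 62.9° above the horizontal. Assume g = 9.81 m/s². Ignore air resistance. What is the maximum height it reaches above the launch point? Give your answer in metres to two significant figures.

300 m

Components: vₓ = 86.50 cos 62.9° = 39.40 m/s, v_y0 = 86.50 sin 62.9° = 77.00 m/s.
Maximum height: H = v_y0² / (2g) = 77.00² / (2 × 9.81) = 302.2 m.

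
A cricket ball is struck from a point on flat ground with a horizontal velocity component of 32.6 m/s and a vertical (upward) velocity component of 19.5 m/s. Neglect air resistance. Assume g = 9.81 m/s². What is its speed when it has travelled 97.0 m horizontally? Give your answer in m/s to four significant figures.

34.01 m/s

x = vₓ t ⇒ t = 97.0/32.60 = 2.975 s.
Vertical velocity there: v_y = v_y0 − g t = 19.50 − 9.81 × 2.975 = −9.689 m/s.
Speed: √(vₓ² + v_y²) = √(32.60² + 9.689²) = 34.01 m/s.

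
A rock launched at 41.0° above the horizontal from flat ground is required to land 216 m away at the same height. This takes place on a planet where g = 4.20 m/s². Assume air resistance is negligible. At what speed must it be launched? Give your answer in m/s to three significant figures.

Level-ground range: R = v₀² sin(2θ)/g, so v₀ = √(gR / sin 2θ).
v₀ = √(4.20 × 216 / sin 82.00°) = √(907.2 / 0.9903) = √916.12 = 30.27 m/s.

30.3 m/s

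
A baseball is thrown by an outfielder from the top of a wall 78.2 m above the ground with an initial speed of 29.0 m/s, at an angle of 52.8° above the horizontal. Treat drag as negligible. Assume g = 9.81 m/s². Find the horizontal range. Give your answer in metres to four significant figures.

122.6 m

Horizontal component vₓ = 29.00 cos 52.8° = 17.53 m/s; vertical v_y0 = 29.00 sin 52.8° = 23.10 m/s.
Vertical motion (up positive, ground at y = 0): 4.905 t² − (23.10) t − 78.2 = 0, so t = (23.10 + √(23.10² + 2·9.81·78.2)) / 9.81 = (23.10 + 45.47) / 9.81 = 6.990 s.
Horizontal distance: R = vₓ t = 17.53 × 6.990 = 122.6 m.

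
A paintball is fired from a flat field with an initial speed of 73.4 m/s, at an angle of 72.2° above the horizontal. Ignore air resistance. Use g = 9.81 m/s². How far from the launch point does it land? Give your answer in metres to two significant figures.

320 m

Resolve: vₓ = 73.40 cos 72.2° = 22.44 m/s and v_y0 = 73.40 sin 72.2° = 69.89 m/s.
Flight time T = 2 v_y0 / g = 14.25 s.
Range: R = vₓ T = 22.44 × 14.25 = 319.7 m.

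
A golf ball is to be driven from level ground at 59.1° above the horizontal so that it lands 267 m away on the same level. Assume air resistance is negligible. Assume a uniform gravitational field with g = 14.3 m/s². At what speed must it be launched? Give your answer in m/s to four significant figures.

Level-ground range: R = v₀² sin(2θ)/g, so v₀ = √(gR / sin 2θ).
v₀ = √(14.3 × 267 / sin 118.2°) = √(3818 / 0.8813) = √4332.3 = 65.82 m/s.

65.82 m/s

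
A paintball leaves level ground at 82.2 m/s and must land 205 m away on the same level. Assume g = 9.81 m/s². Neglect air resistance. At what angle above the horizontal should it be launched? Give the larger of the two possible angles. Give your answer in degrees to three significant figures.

81.3°

R = v₀² sin 2θ / g gives sin 2θ = gR/v₀² = 9.81·205/82.2² = 0.2976.
2θ = 17.32° or 180° − 17.32° = 162.7°, so θ = 8.658° or 81.34°.
The larger angle is 81.34°.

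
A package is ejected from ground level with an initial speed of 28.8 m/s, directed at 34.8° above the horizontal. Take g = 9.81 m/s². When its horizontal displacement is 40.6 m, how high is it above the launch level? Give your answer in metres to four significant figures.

Horizontal component vₓ = 28.80 cos 34.8° = 23.65 m/s; vertical v_y0 = 28.80 sin 34.8° = 16.44 m/s.
At x = 40.6 m, t = x/vₓ = 40.6/23.65 = 1.717 s.
Height: y = v_y0 t − ½ g t² = 16.44 × 1.717 − 4.905 × 1.717² = 28.22 − 14.46 = 13.76 m.

13.76 m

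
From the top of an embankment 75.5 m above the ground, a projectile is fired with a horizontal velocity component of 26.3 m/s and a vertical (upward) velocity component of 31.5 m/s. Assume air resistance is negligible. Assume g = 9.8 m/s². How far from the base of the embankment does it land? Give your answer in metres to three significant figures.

218 m

With up positive and y = 0 at the ground: y(t) = 75.5 + (31.50) t − 4.900 t². Setting y = 0 and taking the positive root: t = [31.50 + √(31.50² + 2·9.80·75.5)] / 9.80 = (31.50 + 49.72) / 9.80 = 8.288 s.
Horizontal distance: R = vₓ t = 26.30 × 8.288 = 218.0 m.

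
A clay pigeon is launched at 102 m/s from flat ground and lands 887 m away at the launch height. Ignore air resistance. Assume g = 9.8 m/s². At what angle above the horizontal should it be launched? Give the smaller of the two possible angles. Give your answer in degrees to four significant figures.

28.33°

Level-ground range R = v₀² sin(2θ)/g ⇒ sin(2θ) = gR/v₀² = 9.80 × 887 / 102² = 0.8355.
2θ = 56.67° or 180° − 56.67° = 123.3°, so θ = 28.33° or 61.67°.
The smaller angle is 28.33°.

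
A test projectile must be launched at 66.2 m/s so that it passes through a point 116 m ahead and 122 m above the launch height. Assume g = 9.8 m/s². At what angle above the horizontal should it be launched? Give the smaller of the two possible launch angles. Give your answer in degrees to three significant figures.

55.5°

Trajectory: y = x tanθ − g x² (1 + tan²θ)/(2v₀²). With x = 116, y = 122, v₀ = 66.2, g = 9.80:
15.05 tan²θ − 116 tanθ + (137.0) = 0.
tanθ = [116 ± √(116² − 4 × 15.05 × (137.0))] / (2 × 15.05) = (116 ± 72.17) / 30.09, giving tanθ = 1.457 or 6.254.
θ = 55.53° or 80.91°; the smaller is 55.53°.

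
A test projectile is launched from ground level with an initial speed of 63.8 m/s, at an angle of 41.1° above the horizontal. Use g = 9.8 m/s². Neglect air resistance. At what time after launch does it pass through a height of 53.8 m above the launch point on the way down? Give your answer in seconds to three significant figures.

6.99 s

Horizontal component vₓ = 63.80 cos 41.1° = 48.08 m/s; vertical v_y0 = 63.80 sin 41.1° = 41.94 m/s.
Height y(t) = 41.94 t − 4.900 t² = 53.8 gives 4.900 t² − 41.94 t + 53.8 = 0.
t = [41.94 ± √(41.94² − 2·9.80·53.8)] / 9.80 = (41.94 ± 26.54) / 9.80, so t = 1.571 s or t = 6.988 s.
The descending-branch root is 6.988 s.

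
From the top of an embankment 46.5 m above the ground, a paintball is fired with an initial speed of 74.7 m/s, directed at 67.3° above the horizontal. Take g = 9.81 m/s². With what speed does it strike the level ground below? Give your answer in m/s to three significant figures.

vₓ = 74.70 cos 67.3° = 28.83 m/s; v_y0 = 74.70 sin 67.3° = 68.91 m/s.
Vertical motion (up positive, ground at y = 0): 4.905 t² − (68.91) t − 46.5 = 0, so t = (68.91 + √(68.91² + 2·9.81·46.5)) / 9.81 = (68.91 + 75.24) / 9.81 = 14.69 s.
Vertical velocity at impact: v_y = v_y0 − g t = 68.91 − 9.81 × 14.69 = −75.24 m/s.
Speed: |v| = √(vₓ² + v_y²) = √(28.83² + 75.24²) = 80.58 m/s.

80.6 m/s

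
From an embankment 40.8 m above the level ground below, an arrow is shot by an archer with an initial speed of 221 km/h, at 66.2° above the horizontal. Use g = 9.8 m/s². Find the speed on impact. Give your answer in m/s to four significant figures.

67.59 m/s

Convert: 221 km/h = 221/3.6 = 61.39 m/s.
vₓ = 61.39 cos 66.2° = 24.77 m/s; v_y0 = 61.39 sin 66.2° = 56.17 m/s.
With up positive and y = 0 at the ground: y(t) = 40.8 + (56.17) t − 4.900 t². Setting y = 0 and taking the positive root: t = [56.17 + √(56.17² + 2·9.80·40.8)] / 9.80 = (56.17 + 62.89) / 9.80 = 12.15 s.
Vertical velocity at impact: v_y = v_y0 − g t = 56.17 − 9.80 × 12.15 = −62.89 m/s.
Speed: |v| = √(vₓ² + v_y²) = √(24.77² + 62.89²) = 67.59 m/s.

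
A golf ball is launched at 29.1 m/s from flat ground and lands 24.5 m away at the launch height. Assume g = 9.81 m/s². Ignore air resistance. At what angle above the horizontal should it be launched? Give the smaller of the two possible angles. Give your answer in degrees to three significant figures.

Level-ground range R = v₀² sin(2θ)/g ⇒ sin(2θ) = gR/v₀² = 9.81 × 24.5 / 29.1² = 0.2838.
2θ = 16.49° or 180° − 16.49° = 163.5°, so θ = 8.244° or 81.76°.
The smaller angle is 8.244°.

8.24°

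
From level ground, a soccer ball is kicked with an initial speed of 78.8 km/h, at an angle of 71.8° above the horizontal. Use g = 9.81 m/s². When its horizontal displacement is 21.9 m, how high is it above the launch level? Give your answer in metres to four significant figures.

Convert: 78.8 km/h = 78.8/3.6 = 21.89 m/s.
Components: vₓ = 21.89 cos 71.8° = 6.837 m/s, v_y0 = 21.89 sin 71.8° = 20.79 m/s.
Time to reach x = 21.9 m: t = x/vₓ = 21.9/6.837 = 3.203 s.
Height: y = v_y0 t − ½ g t² = 20.79 × 3.203 − 4.905 × 3.203² = 66.61 − 50.33 = 16.28 m.

16.28 m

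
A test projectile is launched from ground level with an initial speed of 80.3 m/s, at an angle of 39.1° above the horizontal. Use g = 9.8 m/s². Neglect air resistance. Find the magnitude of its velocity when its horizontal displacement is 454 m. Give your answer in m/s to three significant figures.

Horizontal component vₓ = 80.30 cos 39.1° = 62.32 m/s; vertical v_y0 = 80.30 sin 39.1° = 50.64 m/s.
At x = 454 m, t = x/vₓ = 454/62.32 = 7.285 s.
Vertical velocity there: v_y = v_y0 − g t = 50.64 − 9.80 × 7.285 = −20.75 m/s.
Speed: √(vₓ² + v_y²) = √(62.32² + 20.75²) = 65.68 m/s.

65.7 m/s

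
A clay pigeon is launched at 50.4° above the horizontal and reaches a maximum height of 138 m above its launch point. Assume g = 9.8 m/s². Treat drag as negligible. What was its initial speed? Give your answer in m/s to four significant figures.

67.50 m/s

At the peak v_y = 0, so v_y0 = √(2gH) = √(2 × 9.80 × 138) = 52.01 m/s.
v_y0 = v₀ sin θ ⇒ v₀ = 52.01 / sin 50.4° = 67.50 m/s.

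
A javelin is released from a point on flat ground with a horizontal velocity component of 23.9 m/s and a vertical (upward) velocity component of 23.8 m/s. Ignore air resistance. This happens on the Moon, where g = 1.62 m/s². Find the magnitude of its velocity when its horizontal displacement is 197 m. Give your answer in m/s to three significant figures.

26.1 m/s

x = vₓ t ⇒ t = 197/23.90 = 8.243 s.
Vertical velocity there: v_y = v_y0 − g t = 23.80 − 1.62 × 8.243 = 10.45 m/s.
Speed: √(vₓ² + v_y²) = √(23.90² + 10.45²) = 26.08 m/s.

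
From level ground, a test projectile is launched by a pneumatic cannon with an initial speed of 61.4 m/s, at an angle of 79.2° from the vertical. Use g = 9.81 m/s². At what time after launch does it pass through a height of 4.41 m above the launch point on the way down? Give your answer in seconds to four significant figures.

Resolve: vₓ = 61.40 sin 79.2° = 60.31 m/s and v_y0 = 61.40 cos 79.2° = 11.51 m/s.
Set y = v_y0 t − ½ g t² = 4.41: 4.905 t² − 11.51 t + 4.41 = 0.
t = [11.51 ± √(11.51² − 2·9.81·4.41)] / 9.81 = (11.51 ± 6.771) / 9.81, so t = 0.4826 s or t = 1.863 s.
The descending-branch root is 1.863 s.

1.863 s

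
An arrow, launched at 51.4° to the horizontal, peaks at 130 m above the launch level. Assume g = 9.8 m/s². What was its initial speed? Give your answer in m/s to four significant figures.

64.59 m/s

At the peak v_y = 0, so v_y0 = √(2gH) = √(2 × 9.80 × 130) = 50.48 m/s.
v_y0 = v₀ sin θ ⇒ v₀ = 50.48 / sin 51.4° = 64.59 m/s.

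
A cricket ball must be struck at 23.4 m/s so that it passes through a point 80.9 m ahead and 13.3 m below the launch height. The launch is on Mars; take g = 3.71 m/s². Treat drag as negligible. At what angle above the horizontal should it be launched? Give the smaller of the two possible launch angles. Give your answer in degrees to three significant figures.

6.46°

Trajectory: y = x tanθ − g x² (1 + tan²θ)/(2v₀²). With x = 80.9, y = −13.3, v₀ = 23.4, g = 3.71:
22.17 tan²θ − 80.9 tanθ + (8.872) = 0.
tanθ = [80.9 ± √(80.9² − 4 × 22.17 × (8.872))] / (2 × 22.17) = (80.9 ± 75.88) / 44.34, giving tanθ = 0.1132 or 3.536.
θ = 6.457° or 74.21°; the smaller is 6.457°.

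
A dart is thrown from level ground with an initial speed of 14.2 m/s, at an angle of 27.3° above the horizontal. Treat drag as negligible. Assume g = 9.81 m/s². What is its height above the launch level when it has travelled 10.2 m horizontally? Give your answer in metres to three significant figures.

2.06 m

Horizontal component vₓ = 14.20 cos 27.3° = 12.62 m/s; vertical v_y0 = 14.20 sin 27.3° = 6.513 m/s.
At x = 10.2 m, t = x/vₓ = 10.2/12.62 = 0.8083 s.
Height: y = v_y0 t − ½ g t² = 6.513 × 0.8083 − 4.905 × 0.8083² = 5.265 − 3.205 = 2.060 m.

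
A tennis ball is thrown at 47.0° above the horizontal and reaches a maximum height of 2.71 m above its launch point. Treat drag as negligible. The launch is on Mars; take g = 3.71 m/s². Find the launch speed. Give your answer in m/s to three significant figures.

6.13 m/s

At the peak v_y = 0, so v_y0 = √(2gH) = √(2 × 3.71 × 2.71) = 4.484 m/s.
v_y0 = v₀ sin θ ⇒ v₀ = 4.484 / sin 47.0° = 6.131 m/s.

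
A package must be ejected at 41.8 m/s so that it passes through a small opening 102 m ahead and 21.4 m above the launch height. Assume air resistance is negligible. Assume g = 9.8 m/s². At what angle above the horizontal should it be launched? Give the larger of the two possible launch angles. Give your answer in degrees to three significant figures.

71.0°

Trajectory: y = x tanθ − g x² (1 + tan²θ)/(2v₀²). With x = 102, y = 21.4, v₀ = 41.8, g = 9.80:
29.18 tan²θ − 102 tanθ + (50.58) = 0.
tanθ = [102 ± √(102² − 4 × 29.18 × (50.58))] / (2 × 29.18) = (102 ± 67.09) / 58.35, giving tanθ = 0.5982 or 2.898.
θ = 30.89° or 70.96°; the larger is 70.96°.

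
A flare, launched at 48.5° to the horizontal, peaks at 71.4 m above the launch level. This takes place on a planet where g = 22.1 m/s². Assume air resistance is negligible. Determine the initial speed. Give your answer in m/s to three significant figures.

75.0 m/s

At the peak v_y = 0, so v_y0 = √(2gH) = √(2 × 22.1 × 71.4) = 56.18 m/s.
v_y0 = v₀ sin θ ⇒ v₀ = 56.18 / sin 48.5° = 75.01 m/s.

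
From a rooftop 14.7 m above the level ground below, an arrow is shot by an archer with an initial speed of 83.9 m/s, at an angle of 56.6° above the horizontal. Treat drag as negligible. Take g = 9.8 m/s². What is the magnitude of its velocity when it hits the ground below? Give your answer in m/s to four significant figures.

85.60 m/s

Horizontal component vₓ = 83.90 cos 56.6° = 46.19 m/s; vertical v_y0 = 83.90 sin 56.6° = 70.04 m/s.
With up positive and y = 0 at the ground: y(t) = 14.7 + (70.04) t − 4.900 t². Setting y = 0 and taking the positive root: t = [70.04 + √(70.04² + 2·9.80·14.7)] / 9.80 = (70.04 + 72.07) / 9.80 = 14.50 s.
Vertical velocity at impact: v_y = v_y0 − g t = 70.04 − 9.80 × 14.50 = −72.07 m/s.
Speed: |v| = √(vₓ² + v_y²) = √(46.19² + 72.07²) = 85.60 m/s.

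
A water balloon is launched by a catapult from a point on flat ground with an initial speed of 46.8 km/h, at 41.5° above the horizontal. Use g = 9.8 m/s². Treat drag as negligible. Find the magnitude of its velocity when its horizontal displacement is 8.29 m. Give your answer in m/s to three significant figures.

9.74 m/s

Convert: 46.8 km/h = 46.8/3.6 = 13.00 m/s.
Components: vₓ = 13.00 cos 41.5° = 9.736 m/s, v_y0 = 13.00 sin 41.5° = 8.614 m/s.
At x = 8.29 m, t = x/vₓ = 8.29/9.736 = 0.8514 s.
Vertical velocity there: v_y = v_y0 − g t = 8.614 − 9.80 × 0.8514 = 0.2699 m/s.
Speed: √(vₓ² + v_y²) = √(9.736² + 0.2699²) = 9.740 m/s.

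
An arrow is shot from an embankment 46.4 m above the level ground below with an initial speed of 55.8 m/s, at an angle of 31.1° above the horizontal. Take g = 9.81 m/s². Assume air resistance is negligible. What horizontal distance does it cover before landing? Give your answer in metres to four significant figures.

343.6 m

Components: vₓ = 55.80 cos 31.1° = 47.78 m/s, v_y0 = 55.80 sin 31.1° = 28.82 m/s.
With up positive and y = 0 at the ground: y(t) = 46.4 + (28.82) t − 4.905 t². Setting y = 0 and taking the positive root: t = [28.82 + √(28.82² + 2·9.81·46.4)] / 9.81 = (28.82 + 41.73) / 9.81 = 7.192 s.
Horizontal distance: R = vₓ t = 47.78 × 7.192 = 343.6 m.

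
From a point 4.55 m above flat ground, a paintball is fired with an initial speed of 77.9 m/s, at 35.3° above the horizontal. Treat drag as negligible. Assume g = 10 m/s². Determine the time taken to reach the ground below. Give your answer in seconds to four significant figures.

9.103 s

Resolve: vₓ = 77.90 cos 35.3° = 63.58 m/s and v_y0 = 77.90 sin 35.3° = 45.02 m/s.
The projectile lands when y = 4.55 + (45.02) t − ½·10.0·t² = 0. Positive root: t = (45.02 + √(45.02² + 2·10.0·4.55)) / 10.0 = (45.02 + 46.01) / 10.0 = 9.103 s.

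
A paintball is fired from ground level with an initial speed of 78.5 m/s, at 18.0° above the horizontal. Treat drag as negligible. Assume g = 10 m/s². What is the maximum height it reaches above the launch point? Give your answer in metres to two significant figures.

29 m

vₓ = 78.50 cos 18.0° = 74.66 m/s; v_y0 = 78.50 sin 18.0° = 24.26 m/s.
At the apex v_y = 0, so H = v_y0²/(2g) = 24.26²/20.00 = 29.42 m.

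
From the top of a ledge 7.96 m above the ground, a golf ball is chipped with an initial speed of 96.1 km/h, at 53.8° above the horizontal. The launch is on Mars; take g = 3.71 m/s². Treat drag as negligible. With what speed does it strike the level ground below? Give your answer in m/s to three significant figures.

27.8 m/s

Convert: 96.1 km/h = 96.1/3.6 = 26.69 m/s.
Resolve: vₓ = 26.69 cos 53.8° = 15.77 m/s and v_y0 = 26.69 sin 53.8° = 21.54 m/s.
With up positive and y = 0 at the ground: y(t) = 7.96 + (21.54) t − 1.855 t². Setting y = 0 and taking the positive root: t = [21.54 + √(21.54² + 2·3.71·7.96)] / 3.71 = (21.54 + 22.87) / 3.71 = 11.97 s.
Vertical velocity at impact: v_y = v_y0 − g t = 21.54 − 3.71 × 11.97 = −22.87 m/s.
Speed: |v| = √(vₓ² + v_y²) = √(15.77² + 22.87²) = 27.78 m/s.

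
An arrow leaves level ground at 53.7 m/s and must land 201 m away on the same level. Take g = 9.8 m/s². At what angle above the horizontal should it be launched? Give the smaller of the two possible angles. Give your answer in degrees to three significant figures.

21.5°

Level-ground range R = v₀² sin(2θ)/g ⇒ sin(2θ) = gR/v₀² = 9.80 × 201 / 53.7² = 0.6831.
2θ = 43.09° or 180° − 43.09° = 136.9°, so θ = 21.54° or 68.46°.
The smaller angle is 21.54°.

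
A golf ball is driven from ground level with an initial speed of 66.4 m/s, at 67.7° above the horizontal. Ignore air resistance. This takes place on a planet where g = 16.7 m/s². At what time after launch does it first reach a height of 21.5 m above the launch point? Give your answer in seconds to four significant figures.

Components: vₓ = 66.40 cos 67.7° = 25.20 m/s, v_y0 = 66.40 sin 67.7° = 61.43 m/s.
Set y = v_y0 t − ½ g t² = 21.5: 8.350 t² − 61.43 t + 21.5 = 0.
t = [61.43 ± √(61.43² − 2·16.7·21.5)] / 16.7 = (61.43 ± 55.28) / 16.7, so t = 0.3684 s or t = 6.989 s.
The first (ascending) time is 0.3684 s.

0.3684 s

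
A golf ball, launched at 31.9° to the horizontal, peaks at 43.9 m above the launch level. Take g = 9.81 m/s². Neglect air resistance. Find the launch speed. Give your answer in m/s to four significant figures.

55.54 m/s

At the peak v_y = 0, so v_y0 = √(2gH) = √(2 × 9.81 × 43.9) = 29.35 m/s.
v_y0 = v₀ sin θ ⇒ v₀ = 29.35 / sin 31.9° = 55.54 m/s.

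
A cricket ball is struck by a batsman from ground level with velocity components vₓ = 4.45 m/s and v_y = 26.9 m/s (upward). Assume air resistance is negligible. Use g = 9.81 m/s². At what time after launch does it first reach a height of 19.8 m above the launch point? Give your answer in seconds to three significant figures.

Require v_y0 t − ½ g t² = 19.8, i.e. 4.905 t² − 26.90 t + 19.8 = 0.
Quadratic formula: t = (26.90 ± √335.13) / 9.81 = (26.90 ± 18.31) / 9.81 → t = 0.8760 s or 4.608 s.
The first (ascending) time is 0.8760 s.

0.876 s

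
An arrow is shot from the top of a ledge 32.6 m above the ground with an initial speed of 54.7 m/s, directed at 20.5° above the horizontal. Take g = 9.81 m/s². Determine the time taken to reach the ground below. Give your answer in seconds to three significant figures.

Resolve: vₓ = 54.70 cos 20.5° = 51.24 m/s and v_y0 = 54.70 sin 20.5° = 19.16 m/s.
Vertical motion (up positive, ground at y = 0): 4.905 t² − (19.16) t − 32.6 = 0, so t = (19.16 + √(19.16² + 2·9.81·32.6)) / 9.81 = (19.16 + 31.73) / 9.81 = 5.187 s.

5.19 s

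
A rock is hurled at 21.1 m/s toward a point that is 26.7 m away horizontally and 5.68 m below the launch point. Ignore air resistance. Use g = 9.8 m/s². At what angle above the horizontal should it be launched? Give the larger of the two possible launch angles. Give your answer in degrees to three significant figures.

73.2°

Trajectory: y = x tanθ − g x² (1 + tan²θ)/(2v₀²). With x = 26.7, y = −5.68, v₀ = 21.1, g = 9.80:
7.846 tan²θ − 26.7 tanθ + (2.166) = 0.
tanθ = [26.7 ± √(26.7² − 4 × 7.846 × (2.166))] / (2 × 7.846) = (26.7 ± 25.40) / 15.69, giving tanθ = 0.08316 or 3.320.
θ = 4.754° or 73.24°; the larger is 73.24°.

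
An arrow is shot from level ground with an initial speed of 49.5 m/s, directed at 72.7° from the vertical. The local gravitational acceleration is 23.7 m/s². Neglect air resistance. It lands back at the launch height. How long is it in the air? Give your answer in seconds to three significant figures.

Resolve: vₓ = 49.50 sin 72.7° = 47.26 m/s and v_y0 = 49.50 cos 72.7° = 14.72 m/s.
Time of flight on level ground: T = 2 v_y0 / g = 2 × 14.72 / 23.7 = 1.242 s.

1.24 s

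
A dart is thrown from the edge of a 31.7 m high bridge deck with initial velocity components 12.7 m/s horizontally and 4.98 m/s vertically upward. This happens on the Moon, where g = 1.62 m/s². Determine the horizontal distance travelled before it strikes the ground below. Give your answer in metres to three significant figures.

The projectile lands when y = 31.7 + (4.980) t − ½·1.62·t² = 0. Positive root: t = (4.980 + √(4.980² + 2·1.62·31.7)) / 1.62 = (4.980 + 11.29) / 1.62 = 10.04 s.
Horizontal distance: R = vₓ t = 12.70 × 10.04 = 127.6 m.

128 m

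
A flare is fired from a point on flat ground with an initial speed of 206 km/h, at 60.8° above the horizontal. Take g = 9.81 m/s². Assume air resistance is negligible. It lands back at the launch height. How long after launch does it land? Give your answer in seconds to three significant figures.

10.2 s

Convert: 206 km/h = 206/3.6 = 57.22 m/s.
Components: vₓ = 57.22 cos 60.8° = 27.92 m/s, v_y0 = 57.22 sin 60.8° = 49.95 m/s.
Time of flight on level ground: T = 2 v_y0 / g = 2 × 49.95 / 9.81 = 10.18 s.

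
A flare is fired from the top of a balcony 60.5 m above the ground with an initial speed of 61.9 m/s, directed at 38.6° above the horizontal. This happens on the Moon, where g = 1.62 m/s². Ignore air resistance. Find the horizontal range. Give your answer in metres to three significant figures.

2380 m

Components: vₓ = 61.90 cos 38.6° = 48.38 m/s, v_y0 = 61.90 sin 38.6° = 38.62 m/s.
With up positive and y = 0 at the ground: y(t) = 60.5 + (38.62) t − 0.8100 t². Setting y = 0 and taking the positive root: t = [38.62 + √(38.62² + 2·1.62·60.5)] / 1.62 = (38.62 + 41.08) / 1.62 = 49.19 s.
Horizontal distance: R = vₓ t = 48.38 × 49.19 = 2380 m.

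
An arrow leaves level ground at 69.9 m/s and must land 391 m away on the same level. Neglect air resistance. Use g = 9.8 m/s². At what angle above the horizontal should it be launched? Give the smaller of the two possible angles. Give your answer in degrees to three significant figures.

25.8°

From R = (v₀²/g) sin 2θ: sin 2θ = 9.80 × 391 / 4886.0 = 0.7842.
2θ = 51.65° or 180° − 51.65° = 128.3°, so θ = 25.83° or 64.17°.
The smaller angle is 25.83°.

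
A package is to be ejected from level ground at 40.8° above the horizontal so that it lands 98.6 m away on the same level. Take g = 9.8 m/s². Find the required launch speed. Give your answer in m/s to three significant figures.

31.3 m/s

Level-ground range: R = v₀² sin(2θ)/g, so v₀ = √(gR / sin 2θ).
v₀ = √(9.80 × 98.6 / sin 81.60°) = √(966.3 / 0.9893) = √976.76 = 31.25 m/s.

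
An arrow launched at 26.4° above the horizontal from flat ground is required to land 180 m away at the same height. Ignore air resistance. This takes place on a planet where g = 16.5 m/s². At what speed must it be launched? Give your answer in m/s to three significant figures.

From R = (v₀² / g) sin 2θ: v₀ = √(gR / sin 2θ).
v₀ = √(16.5 × 180 / sin 52.80°) = √(2970 / 0.7965) = √3728.7 = 61.06 m/s.

61.1 m/s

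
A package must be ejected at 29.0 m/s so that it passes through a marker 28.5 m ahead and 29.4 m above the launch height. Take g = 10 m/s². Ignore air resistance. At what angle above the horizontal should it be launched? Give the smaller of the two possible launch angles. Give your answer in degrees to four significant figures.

Trajectory: y = x tanθ − g x² (1 + tan²θ)/(2v₀²). With x = 28.5, y = 29.4, v₀ = 29.0, g = 10.0:
4.829 tan²θ − 28.5 tanθ + (34.23) = 0.
tanθ = [28.5 ± √(28.5² − 4 × 4.829 × (34.23))] / (2 × 4.829) = (28.5 ± 12.29) / 9.658, giving tanθ = 1.678 or 4.223.
θ = 59.21° or 76.68°; the smaller is 59.21°.

59.21°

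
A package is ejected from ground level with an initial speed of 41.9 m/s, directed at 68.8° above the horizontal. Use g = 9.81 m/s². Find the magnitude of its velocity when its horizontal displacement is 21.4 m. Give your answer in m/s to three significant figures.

Components: vₓ = 41.90 cos 68.8° = 15.15 m/s, v_y0 = 41.90 sin 68.8° = 39.06 m/s.
x = vₓ t ⇒ t = 21.4/15.15 = 1.412 s.
Vertical velocity there: v_y = v_y0 − g t = 39.06 − 9.81 × 1.412 = 25.21 m/s.
Speed: √(vₓ² + v_y²) = √(15.15² + 25.21²) = 29.41 m/s.

29.4 m/s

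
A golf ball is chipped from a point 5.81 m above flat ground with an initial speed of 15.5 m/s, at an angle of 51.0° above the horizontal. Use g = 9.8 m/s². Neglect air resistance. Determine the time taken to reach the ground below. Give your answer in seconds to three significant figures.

2.87 s

Resolve: vₓ = 15.50 cos 51.0° = 9.754 m/s and v_y0 = 15.50 sin 51.0° = 12.05 m/s.
The projectile lands when y = 5.81 + (12.05) t − ½·9.80·t² = 0. Positive root: t = (12.05 + √(12.05² + 2·9.80·5.81)) / 9.80 = (12.05 + 16.09) / 9.80 = 2.871 s.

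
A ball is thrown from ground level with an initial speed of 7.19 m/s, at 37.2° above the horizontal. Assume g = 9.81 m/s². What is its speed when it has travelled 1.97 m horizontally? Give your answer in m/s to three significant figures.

5.81 m/s

Resolve: vₓ = 7.190 cos 37.2° = 5.727 m/s and v_y0 = 7.190 sin 37.2° = 4.347 m/s.
x = vₓ t ⇒ t = 1.97/5.727 = 0.3440 s.
Vertical velocity there: v_y = v_y0 − g t = 4.347 − 9.81 × 0.3440 = 0.9726 m/s.
Speed: √(vₓ² + v_y²) = √(5.727² + 0.9726²) = 5.809 m/s.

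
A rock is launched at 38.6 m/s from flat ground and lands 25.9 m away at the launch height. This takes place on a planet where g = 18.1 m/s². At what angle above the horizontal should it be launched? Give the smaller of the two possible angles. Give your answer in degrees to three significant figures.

9.17°

From R = (v₀²/g) sin 2θ: sin 2θ = 18.1 × 25.9 / 1490.0 = 0.3146.
2θ = 18.34° or 180° − 18.34° = 161.7°, so θ = 9.169° or 80.83°.
The smaller angle is 9.169°.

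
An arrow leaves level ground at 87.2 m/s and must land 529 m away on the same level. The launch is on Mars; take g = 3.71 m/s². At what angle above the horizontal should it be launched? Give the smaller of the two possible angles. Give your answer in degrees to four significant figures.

7.479°

R = v₀² sin 2θ / g gives sin 2θ = gR/v₀² = 3.71·529/87.2² = 0.2581.
2θ = 14.96° or 180° − 14.96° = 165.0°, so θ = 7.479° or 82.52°.
The smaller angle is 7.479°.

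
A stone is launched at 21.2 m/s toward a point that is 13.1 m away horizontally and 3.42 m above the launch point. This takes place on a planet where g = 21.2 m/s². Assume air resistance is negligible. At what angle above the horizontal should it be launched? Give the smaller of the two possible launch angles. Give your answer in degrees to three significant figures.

Trajectory: y = x tanθ − g x² (1 + tan²θ)/(2v₀²). With x = 13.1, y = 3.42, v₀ = 21.2, g = 21.2:
4.047 tan²θ − 13.1 tanθ + (7.467) = 0.
tanθ = [13.1 ± √(13.1² − 4 × 4.047 × (7.467))] / (2 × 4.047) = (13.1 ± 7.121) / 8.095, giving tanθ = 0.7386 or 2.498.
θ = 36.45° or 68.18°; the smaller is 36.45°.

36.4°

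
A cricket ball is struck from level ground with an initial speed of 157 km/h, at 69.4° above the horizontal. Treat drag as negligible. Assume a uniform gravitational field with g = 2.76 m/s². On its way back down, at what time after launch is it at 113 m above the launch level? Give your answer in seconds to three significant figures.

Convert: 157 km/h = 157/3.6 = 43.61 m/s.
vₓ = 43.61 cos 69.4° = 15.34 m/s; v_y0 = 43.61 sin 69.4° = 40.82 m/s.
Height y(t) = 40.82 t − 1.380 t² = 113 gives 1.380 t² − 40.82 t + 113 = 0.
t = [40.82 ± √(40.82² − 2·2.76·113)] / 2.76 = (40.82 ± 32.29) / 2.76, so t = 3.091 s or t = 26.49 s.
The descending-branch root is 26.49 s.

26.5 s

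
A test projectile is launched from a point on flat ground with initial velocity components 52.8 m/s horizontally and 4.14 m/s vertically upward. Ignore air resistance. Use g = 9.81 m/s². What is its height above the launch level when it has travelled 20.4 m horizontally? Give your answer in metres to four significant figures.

0.8673 m

At x = 20.4 m, t = x/vₓ = 20.4/52.80 = 0.3864 s.
Height: y = v_y0 t − ½ g t² = 4.140 × 0.3864 − 4.905 × 0.3864² = 1.600 − 0.7322 = 0.8673 m.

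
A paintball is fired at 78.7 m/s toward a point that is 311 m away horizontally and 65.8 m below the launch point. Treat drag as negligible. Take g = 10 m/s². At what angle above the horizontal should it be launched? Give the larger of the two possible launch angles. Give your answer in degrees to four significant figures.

75.77°

Trajectory: y = x tanθ − g x² (1 + tan²θ)/(2v₀²). With x = 311, y = −65.8, v₀ = 78.7, g = 10.0:
78.08 tan²θ − 311 tanθ + (12.28) = 0.
tanθ = [311 ± √(311² − 4 × 78.08 × (12.28))] / (2 × 78.08) = (311 ± 304.8) / 156.2, giving tanθ = 0.03989 or 3.943.
θ = 2.284° or 75.77°; the larger is 75.77°.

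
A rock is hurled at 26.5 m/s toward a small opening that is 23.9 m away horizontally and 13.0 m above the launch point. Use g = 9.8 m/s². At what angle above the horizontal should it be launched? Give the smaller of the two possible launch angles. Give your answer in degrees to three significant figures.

39.5°

Trajectory: y = x tanθ − g x² (1 + tan²θ)/(2v₀²). With x = 23.9, y = 13.0, v₀ = 26.5, g = 9.80:
3.986 tan²θ − 23.9 tanθ + (16.99) = 0.
tanθ = [23.9 ± √(23.9² − 4 × 3.986 × (16.99))] / (2 × 3.986) = (23.9 ± 17.33) / 7.971, giving tanθ = 0.8239 or 5.173.
θ = 39.49° or 79.06°; the smaller is 39.49°.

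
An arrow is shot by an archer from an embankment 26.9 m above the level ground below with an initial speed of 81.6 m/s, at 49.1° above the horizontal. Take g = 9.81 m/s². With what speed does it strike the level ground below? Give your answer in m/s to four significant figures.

84.77 m/s

Resolve: vₓ = 81.60 cos 49.1° = 53.43 m/s and v_y0 = 81.60 sin 49.1° = 61.68 m/s.
The projectile lands when y = 26.9 + (61.68) t − ½·9.81·t² = 0. Positive root: t = (61.68 + √(61.68² + 2·9.81·26.9)) / 9.81 = (61.68 + 65.82) / 9.81 = 13.00 s.
Vertical velocity at impact: v_y = v_y0 − g t = 61.68 − 9.81 × 13.00 = −65.82 m/s.
Speed: |v| = √(vₓ² + v_y²) = √(53.43² + 65.82²) = 84.77 m/s.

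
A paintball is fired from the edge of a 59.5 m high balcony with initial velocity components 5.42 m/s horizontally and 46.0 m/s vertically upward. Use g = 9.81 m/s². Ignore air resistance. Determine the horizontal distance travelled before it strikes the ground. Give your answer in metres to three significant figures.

57.1 m

Vertical motion (up positive, ground at y = 0): 4.905 t² − (46.00) t − 59.5 = 0, so t = (46.00 + √(46.00² + 2·9.81·59.5)) / 9.81 = (46.00 + 57.30) / 9.81 = 10.53 s.
Horizontal distance: R = vₓ t = 5.420 × 10.53 = 57.07 m.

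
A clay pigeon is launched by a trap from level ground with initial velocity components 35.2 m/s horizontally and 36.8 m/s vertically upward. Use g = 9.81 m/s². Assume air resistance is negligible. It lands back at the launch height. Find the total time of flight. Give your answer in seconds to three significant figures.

7.50 s

It returns to y = 0 when t = 2 v_y0 / g = 2(36.80)/9.81 = 7.503 s.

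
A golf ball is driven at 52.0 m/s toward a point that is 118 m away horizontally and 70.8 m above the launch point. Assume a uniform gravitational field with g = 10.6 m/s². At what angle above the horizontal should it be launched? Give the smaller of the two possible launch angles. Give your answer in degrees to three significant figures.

48.3°

Trajectory: y = x tanθ − g x² (1 + tan²θ)/(2v₀²). With x = 118, y = 70.8, v₀ = 52.0, g = 10.6:
27.29 tan²θ − 118 tanθ + (98.09) = 0.
tanθ = [118 ± √(118² − 4 × 27.29 × (98.09))] / (2 × 27.29) = (118 ± 56.71) / 54.58, giving tanθ = 1.123 or 3.201.
θ = 48.31° or 72.65°; the smaller is 48.31°.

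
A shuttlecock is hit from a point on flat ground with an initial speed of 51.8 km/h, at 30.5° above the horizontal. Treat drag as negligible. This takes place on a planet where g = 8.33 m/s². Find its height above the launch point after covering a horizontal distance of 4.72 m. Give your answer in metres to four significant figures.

Convert: 51.8 km/h = 51.8/3.6 = 14.39 m/s.
Resolve: vₓ = 14.39 cos 30.5° = 12.40 m/s and v_y0 = 14.39 sin 30.5° = 7.303 m/s.
x = vₓ t ⇒ t = 4.72/12.40 = 0.3807 s.
Height: y = v_y0 t − ½ g t² = 7.303 × 0.3807 − 4.165 × 0.3807² = 2.780 − 0.6037 = 2.177 m.

2.177 m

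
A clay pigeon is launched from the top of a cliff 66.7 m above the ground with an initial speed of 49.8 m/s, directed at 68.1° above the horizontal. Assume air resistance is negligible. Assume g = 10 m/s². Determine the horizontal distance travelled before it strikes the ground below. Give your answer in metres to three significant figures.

Horizontal component vₓ = 49.80 cos 68.1° = 18.57 m/s; vertical v_y0 = 49.80 sin 68.1° = 46.21 m/s.
The projectile lands when y = 66.7 + (46.21) t − ½·10.0·t² = 0. Positive root: t = (46.21 + √(46.21² + 2·10.0·66.7)) / 10.0 = (46.21 + 58.90) / 10.0 = 10.51 s.
Horizontal distance: R = vₓ t = 18.57 × 10.51 = 195.2 m.

195 m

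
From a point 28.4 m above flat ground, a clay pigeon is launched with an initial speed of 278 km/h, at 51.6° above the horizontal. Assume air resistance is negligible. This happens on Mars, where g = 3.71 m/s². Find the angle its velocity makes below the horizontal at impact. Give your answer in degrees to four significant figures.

Convert: 278 km/h = 278/3.6 = 77.22 m/s.
Horizontal component vₓ = 77.22 cos 51.6° = 47.97 m/s; vertical v_y0 = 77.22 sin 51.6° = 60.52 m/s.
The projectile lands when y = 28.4 + (60.52) t − ½·3.71·t² = 0. Positive root: t = (60.52 + √(60.52² + 2·3.71·28.4)) / 3.71 = (60.52 + 62.24) / 3.71 = 33.09 s.
At impact: v_y = v_y0 − g t = −62.24 m/s; vₓ = 47.97 m/s.
Angle below horizontal: arctan(|v_y|/vₓ) = arctan(62.24/47.97) = 52.38°.

52.38°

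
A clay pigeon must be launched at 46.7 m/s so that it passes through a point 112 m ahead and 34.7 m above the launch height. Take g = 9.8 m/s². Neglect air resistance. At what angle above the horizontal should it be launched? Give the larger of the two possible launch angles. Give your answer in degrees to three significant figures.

73.1°

Trajectory: y = x tanθ − g x² (1 + tan²θ)/(2v₀²). With x = 112, y = 34.7, v₀ = 46.7, g = 9.80:
28.18 tan²θ − 112 tanθ + (62.88) = 0.
tanθ = [112 ± √(112² − 4 × 28.18 × (62.88))] / (2 × 28.18) = (112 ± 73.86) / 56.37, giving tanθ = 0.6767 or 3.297.
θ = 34.09° or 73.13°; the larger is 73.13°.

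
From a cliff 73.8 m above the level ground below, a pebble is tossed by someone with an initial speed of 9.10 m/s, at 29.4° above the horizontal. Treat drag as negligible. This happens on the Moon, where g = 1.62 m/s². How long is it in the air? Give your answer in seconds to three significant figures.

Components: vₓ = 9.100 cos 29.4° = 7.928 m/s, v_y0 = 9.100 sin 29.4° = 4.467 m/s.
With up positive and y = 0 at the ground: y(t) = 73.8 + (4.467) t − 0.8100 t². Setting y = 0 and taking the positive root: t = [4.467 + √(4.467² + 2·1.62·73.8)] / 1.62 = (4.467 + 16.10) / 1.62 = 12.69 s.

12.7 s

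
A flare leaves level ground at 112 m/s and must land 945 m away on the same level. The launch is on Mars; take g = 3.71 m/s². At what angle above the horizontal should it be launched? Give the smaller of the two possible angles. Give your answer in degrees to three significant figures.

R = v₀² sin 2θ / g gives sin 2θ = gR/v₀² = 3.71·945/112² = 0.2795.
2θ = 16.23° or 180° − 16.23° = 163.8°, so θ = 8.115° or 81.89°.
The smaller angle is 8.115°.

8.11°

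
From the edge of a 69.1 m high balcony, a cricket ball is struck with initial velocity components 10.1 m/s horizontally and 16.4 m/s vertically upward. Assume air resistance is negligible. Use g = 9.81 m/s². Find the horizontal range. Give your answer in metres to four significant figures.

58.38 m

With up positive and y = 0 at the ground: y(t) = 69.1 + (16.40) t − 4.905 t². Setting y = 0 and taking the positive root: t = [16.40 + √(16.40² + 2·9.81·69.1)] / 9.81 = (16.40 + 40.31) / 9.81 = 5.781 s.
Horizontal distance: R = vₓ t = 10.10 × 5.781 = 58.38 m.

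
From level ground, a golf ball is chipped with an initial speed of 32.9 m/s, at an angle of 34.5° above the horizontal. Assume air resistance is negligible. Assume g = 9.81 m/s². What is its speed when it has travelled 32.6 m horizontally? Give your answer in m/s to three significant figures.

Horizontal component vₓ = 32.90 cos 34.5° = 27.11 m/s; vertical v_y0 = 32.90 sin 34.5° = 18.63 m/s.
x = vₓ t ⇒ t = 32.6/27.11 = 1.202 s.
Vertical velocity there: v_y = v_y0 − g t = 18.63 − 9.81 × 1.202 = 6.840 m/s.
Speed: √(vₓ² + v_y²) = √(27.11² + 6.840²) = 27.96 m/s.

28.0 m/s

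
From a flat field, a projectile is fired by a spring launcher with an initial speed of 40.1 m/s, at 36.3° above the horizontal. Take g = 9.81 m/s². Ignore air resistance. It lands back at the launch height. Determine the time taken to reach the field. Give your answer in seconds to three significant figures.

4.84 s

Resolve: vₓ = 40.10 cos 36.3° = 32.32 m/s and v_y0 = 40.10 sin 36.3° = 23.74 m/s.
Time of flight on level ground: T = 2 v_y0 / g = 2 × 23.74 / 9.81 = 4.840 s.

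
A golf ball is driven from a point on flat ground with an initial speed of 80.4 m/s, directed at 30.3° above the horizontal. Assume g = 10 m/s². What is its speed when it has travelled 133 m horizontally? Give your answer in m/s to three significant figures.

vₓ = 80.40 cos 30.3° = 69.42 m/s; v_y0 = 80.40 sin 30.3° = 40.56 m/s.
Time to reach x = 133 m: t = x/vₓ = 133/69.42 = 1.916 s.
Vertical velocity there: v_y = v_y0 − g t = 40.56 − 10.0 × 1.916 = 21.40 m/s.
Speed: √(vₓ² + v_y²) = √(69.42² + 21.40²) = 72.64 m/s.

72.6 m/s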